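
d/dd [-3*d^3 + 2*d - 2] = 2 - 9*d^2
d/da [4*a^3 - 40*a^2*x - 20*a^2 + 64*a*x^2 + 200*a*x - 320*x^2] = 12*a^2 - 80*a*x - 40*a + 64*x^2 + 200*x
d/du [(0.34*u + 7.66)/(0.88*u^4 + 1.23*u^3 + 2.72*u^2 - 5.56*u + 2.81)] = (-0.8976*u^4 - 27.7996*u^3 - 29.1902*u^2 - 41.6704*u + 43.545)/(0.7744*u^8 + 2.1648*u^7 + 6.3001*u^6 - 3.0944*u^5 - 1.3336*u^4 - 23.3338*u^3 + 46.2*u^2 - 31.2472*u + 7.8961)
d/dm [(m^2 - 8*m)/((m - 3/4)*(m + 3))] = 4*(41*m^2 - 18*m + 72)/(16*m^4 + 72*m^3 + 9*m^2 - 162*m + 81)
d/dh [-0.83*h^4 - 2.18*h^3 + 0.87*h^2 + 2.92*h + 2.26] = -3.32*h^3 - 6.54*h^2 + 1.74*h + 2.92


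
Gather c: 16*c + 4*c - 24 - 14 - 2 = 20*c - 40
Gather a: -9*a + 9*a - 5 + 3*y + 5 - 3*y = 0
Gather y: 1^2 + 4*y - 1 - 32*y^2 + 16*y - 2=-32*y^2 + 20*y - 2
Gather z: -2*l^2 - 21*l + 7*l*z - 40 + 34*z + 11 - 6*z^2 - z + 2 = -2*l^2 - 21*l - 6*z^2 + z*(7*l + 33) - 27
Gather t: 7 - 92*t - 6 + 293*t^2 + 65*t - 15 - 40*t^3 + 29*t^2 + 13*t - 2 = -40*t^3 + 322*t^2 - 14*t - 16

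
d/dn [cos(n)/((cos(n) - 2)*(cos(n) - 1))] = (cos(n)^2 - 2)*sin(n)/((cos(n) - 2)^2*(cos(n) - 1)^2)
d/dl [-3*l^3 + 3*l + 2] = 3 - 9*l^2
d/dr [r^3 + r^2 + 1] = r*(3*r + 2)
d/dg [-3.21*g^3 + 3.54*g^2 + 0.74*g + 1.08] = -9.63*g^2 + 7.08*g + 0.74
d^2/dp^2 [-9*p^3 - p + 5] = -54*p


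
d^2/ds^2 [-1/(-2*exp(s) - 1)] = (4*exp(s) - 2)*exp(s)/(2*exp(s) + 1)^3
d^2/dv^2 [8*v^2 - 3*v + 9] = 16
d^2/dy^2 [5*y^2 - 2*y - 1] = 10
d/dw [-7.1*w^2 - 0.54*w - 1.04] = -14.2*w - 0.54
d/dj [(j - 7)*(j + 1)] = 2*j - 6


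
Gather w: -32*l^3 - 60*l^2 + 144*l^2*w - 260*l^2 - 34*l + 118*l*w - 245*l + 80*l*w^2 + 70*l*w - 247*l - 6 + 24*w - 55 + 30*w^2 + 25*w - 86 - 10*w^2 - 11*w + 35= -32*l^3 - 320*l^2 - 526*l + w^2*(80*l + 20) + w*(144*l^2 + 188*l + 38) - 112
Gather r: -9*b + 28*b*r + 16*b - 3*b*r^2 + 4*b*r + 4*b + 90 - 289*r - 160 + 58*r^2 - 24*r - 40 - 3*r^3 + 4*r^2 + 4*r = 11*b - 3*r^3 + r^2*(62 - 3*b) + r*(32*b - 309) - 110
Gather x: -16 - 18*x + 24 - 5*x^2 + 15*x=-5*x^2 - 3*x + 8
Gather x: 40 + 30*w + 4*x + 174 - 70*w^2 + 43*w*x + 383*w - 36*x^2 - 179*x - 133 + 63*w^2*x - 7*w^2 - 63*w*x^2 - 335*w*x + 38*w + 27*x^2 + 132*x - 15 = -77*w^2 + 451*w + x^2*(-63*w - 9) + x*(63*w^2 - 292*w - 43) + 66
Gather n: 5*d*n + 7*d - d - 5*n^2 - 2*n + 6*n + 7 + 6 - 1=6*d - 5*n^2 + n*(5*d + 4) + 12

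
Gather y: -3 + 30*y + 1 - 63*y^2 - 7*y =-63*y^2 + 23*y - 2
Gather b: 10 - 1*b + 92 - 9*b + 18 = 120 - 10*b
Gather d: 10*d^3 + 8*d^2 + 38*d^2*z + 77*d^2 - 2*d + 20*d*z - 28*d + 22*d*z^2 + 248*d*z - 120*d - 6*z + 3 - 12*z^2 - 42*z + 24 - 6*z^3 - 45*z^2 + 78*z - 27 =10*d^3 + d^2*(38*z + 85) + d*(22*z^2 + 268*z - 150) - 6*z^3 - 57*z^2 + 30*z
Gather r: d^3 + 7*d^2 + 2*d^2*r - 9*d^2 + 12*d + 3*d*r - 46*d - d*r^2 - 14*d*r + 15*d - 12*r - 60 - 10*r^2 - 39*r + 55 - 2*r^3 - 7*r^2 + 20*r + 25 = d^3 - 2*d^2 - 19*d - 2*r^3 + r^2*(-d - 17) + r*(2*d^2 - 11*d - 31) + 20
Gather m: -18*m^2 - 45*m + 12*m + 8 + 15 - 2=-18*m^2 - 33*m + 21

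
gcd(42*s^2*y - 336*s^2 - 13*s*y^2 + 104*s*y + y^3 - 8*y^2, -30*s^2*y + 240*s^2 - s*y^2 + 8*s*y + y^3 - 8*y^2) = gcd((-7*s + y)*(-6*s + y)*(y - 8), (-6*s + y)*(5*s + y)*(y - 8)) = -6*s*y + 48*s + y^2 - 8*y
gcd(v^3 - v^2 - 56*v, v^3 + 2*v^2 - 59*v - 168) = v^2 - v - 56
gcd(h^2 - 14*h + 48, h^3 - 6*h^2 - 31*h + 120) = h - 8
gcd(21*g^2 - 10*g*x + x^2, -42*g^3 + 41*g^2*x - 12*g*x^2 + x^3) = 21*g^2 - 10*g*x + x^2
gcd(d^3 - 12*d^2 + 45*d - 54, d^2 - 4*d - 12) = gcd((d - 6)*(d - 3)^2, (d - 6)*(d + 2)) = d - 6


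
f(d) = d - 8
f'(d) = 1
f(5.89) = -2.11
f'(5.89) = 1.00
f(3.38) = -4.62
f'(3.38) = 1.00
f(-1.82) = -9.82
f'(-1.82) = 1.00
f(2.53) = -5.47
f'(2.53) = 1.00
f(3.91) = -4.09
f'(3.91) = 1.00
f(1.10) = -6.90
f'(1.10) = 1.00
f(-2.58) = -10.58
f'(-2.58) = 1.00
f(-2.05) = -10.05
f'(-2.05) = 1.00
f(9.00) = 1.00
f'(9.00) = 1.00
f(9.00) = 1.00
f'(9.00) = 1.00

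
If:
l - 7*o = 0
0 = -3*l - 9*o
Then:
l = 0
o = 0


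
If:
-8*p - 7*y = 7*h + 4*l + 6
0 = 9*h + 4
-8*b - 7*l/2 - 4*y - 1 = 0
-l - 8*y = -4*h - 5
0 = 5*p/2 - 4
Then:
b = 34103/18000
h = -4/9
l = -2221/375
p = 8/5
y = 1286/1125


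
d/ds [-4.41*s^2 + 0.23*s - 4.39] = 0.23 - 8.82*s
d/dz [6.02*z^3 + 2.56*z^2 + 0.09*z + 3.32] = 18.06*z^2 + 5.12*z + 0.09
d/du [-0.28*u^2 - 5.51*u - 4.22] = -0.56*u - 5.51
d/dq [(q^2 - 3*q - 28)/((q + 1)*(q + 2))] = 6*(q^2 + 10*q + 13)/(q^4 + 6*q^3 + 13*q^2 + 12*q + 4)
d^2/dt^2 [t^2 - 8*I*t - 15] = 2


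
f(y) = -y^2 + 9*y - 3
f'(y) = 9 - 2*y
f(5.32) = 16.58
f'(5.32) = -1.64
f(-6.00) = -93.00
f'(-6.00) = 21.00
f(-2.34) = -29.54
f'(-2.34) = 13.68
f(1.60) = 8.84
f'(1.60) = 5.80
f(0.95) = 4.65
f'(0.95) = 7.10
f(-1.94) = -24.22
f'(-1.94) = 12.88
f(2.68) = 13.94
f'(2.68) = 3.64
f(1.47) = 8.07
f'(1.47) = 6.06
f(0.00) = -3.00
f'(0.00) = 9.00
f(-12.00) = -255.00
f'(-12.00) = 33.00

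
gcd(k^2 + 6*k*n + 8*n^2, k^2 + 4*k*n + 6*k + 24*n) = k + 4*n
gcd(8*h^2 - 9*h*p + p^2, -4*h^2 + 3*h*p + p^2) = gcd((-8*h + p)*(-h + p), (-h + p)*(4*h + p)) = -h + p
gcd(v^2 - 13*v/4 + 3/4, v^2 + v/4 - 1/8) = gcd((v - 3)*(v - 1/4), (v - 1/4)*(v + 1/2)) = v - 1/4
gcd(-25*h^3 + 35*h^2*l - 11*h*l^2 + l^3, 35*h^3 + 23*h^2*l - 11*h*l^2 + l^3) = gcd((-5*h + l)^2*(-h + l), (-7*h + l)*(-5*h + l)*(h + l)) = 5*h - l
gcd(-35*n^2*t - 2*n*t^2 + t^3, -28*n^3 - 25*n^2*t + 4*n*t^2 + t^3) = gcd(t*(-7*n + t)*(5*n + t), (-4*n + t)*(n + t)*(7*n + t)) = 1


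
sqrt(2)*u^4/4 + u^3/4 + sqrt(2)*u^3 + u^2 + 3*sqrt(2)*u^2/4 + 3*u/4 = u*(u/2 + 1/2)*(u + 3)*(sqrt(2)*u/2 + 1/2)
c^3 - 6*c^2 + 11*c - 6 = (c - 3)*(c - 2)*(c - 1)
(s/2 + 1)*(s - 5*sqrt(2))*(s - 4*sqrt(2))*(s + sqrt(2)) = s^4/2 - 4*sqrt(2)*s^3 + s^3 - 8*sqrt(2)*s^2 + 11*s^2 + 22*s + 20*sqrt(2)*s + 40*sqrt(2)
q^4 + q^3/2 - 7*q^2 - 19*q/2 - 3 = (q - 3)*(q + 1/2)*(q + 1)*(q + 2)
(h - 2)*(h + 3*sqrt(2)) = h^2 - 2*h + 3*sqrt(2)*h - 6*sqrt(2)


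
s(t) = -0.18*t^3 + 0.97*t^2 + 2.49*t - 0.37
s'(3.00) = 3.45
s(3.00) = 10.97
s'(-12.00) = -98.55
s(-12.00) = 420.47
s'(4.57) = 0.08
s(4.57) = 14.09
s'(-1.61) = -2.03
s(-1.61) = -1.11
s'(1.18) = 4.03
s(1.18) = 3.62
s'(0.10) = 2.68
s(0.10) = -0.11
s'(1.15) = 4.01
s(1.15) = 3.50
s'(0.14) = 2.75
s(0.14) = -0.00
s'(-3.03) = -8.35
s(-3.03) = 6.00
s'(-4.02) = -14.04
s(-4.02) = 16.99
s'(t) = -0.54*t^2 + 1.94*t + 2.49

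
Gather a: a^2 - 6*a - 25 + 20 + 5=a^2 - 6*a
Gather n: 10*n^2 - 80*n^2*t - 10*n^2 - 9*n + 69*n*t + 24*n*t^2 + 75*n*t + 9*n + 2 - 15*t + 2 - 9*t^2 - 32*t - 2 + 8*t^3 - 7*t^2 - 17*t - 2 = -80*n^2*t + n*(24*t^2 + 144*t) + 8*t^3 - 16*t^2 - 64*t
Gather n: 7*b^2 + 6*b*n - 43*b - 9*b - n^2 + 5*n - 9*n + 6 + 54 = 7*b^2 - 52*b - n^2 + n*(6*b - 4) + 60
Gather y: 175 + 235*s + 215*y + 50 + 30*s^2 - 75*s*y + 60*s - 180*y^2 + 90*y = 30*s^2 + 295*s - 180*y^2 + y*(305 - 75*s) + 225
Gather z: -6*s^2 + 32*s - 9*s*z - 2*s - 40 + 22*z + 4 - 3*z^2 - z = -6*s^2 + 30*s - 3*z^2 + z*(21 - 9*s) - 36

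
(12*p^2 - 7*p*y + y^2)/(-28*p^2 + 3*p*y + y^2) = (-3*p + y)/(7*p + y)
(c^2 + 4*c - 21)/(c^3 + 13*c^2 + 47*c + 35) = (c - 3)/(c^2 + 6*c + 5)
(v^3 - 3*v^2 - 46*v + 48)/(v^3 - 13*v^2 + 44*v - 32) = (v + 6)/(v - 4)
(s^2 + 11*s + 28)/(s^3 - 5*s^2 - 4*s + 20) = (s^2 + 11*s + 28)/(s^3 - 5*s^2 - 4*s + 20)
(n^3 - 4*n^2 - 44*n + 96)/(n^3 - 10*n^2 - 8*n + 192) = (n^2 + 4*n - 12)/(n^2 - 2*n - 24)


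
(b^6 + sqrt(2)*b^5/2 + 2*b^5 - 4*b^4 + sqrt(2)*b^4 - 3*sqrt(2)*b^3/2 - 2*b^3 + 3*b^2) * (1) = b^6 + sqrt(2)*b^5/2 + 2*b^5 - 4*b^4 + sqrt(2)*b^4 - 3*sqrt(2)*b^3/2 - 2*b^3 + 3*b^2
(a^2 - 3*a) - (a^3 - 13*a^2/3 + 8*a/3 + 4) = -a^3 + 16*a^2/3 - 17*a/3 - 4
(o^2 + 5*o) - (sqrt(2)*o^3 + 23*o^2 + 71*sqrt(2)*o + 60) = -sqrt(2)*o^3 - 22*o^2 - 71*sqrt(2)*o + 5*o - 60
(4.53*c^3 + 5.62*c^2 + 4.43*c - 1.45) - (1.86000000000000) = 4.53*c^3 + 5.62*c^2 + 4.43*c - 3.31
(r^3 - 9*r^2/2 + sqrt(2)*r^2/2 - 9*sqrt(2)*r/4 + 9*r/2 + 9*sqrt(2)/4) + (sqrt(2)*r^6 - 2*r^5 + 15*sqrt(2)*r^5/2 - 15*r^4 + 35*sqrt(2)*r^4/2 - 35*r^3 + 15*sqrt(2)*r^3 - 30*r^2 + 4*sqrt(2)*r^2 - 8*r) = sqrt(2)*r^6 - 2*r^5 + 15*sqrt(2)*r^5/2 - 15*r^4 + 35*sqrt(2)*r^4/2 - 34*r^3 + 15*sqrt(2)*r^3 - 69*r^2/2 + 9*sqrt(2)*r^2/2 - 7*r/2 - 9*sqrt(2)*r/4 + 9*sqrt(2)/4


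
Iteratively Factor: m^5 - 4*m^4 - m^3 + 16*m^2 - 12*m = (m + 2)*(m^4 - 6*m^3 + 11*m^2 - 6*m) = (m - 1)*(m + 2)*(m^3 - 5*m^2 + 6*m) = (m - 3)*(m - 1)*(m + 2)*(m^2 - 2*m) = (m - 3)*(m - 2)*(m - 1)*(m + 2)*(m)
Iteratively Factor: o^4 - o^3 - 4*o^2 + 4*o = (o - 2)*(o^3 + o^2 - 2*o) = (o - 2)*(o + 2)*(o^2 - o) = (o - 2)*(o - 1)*(o + 2)*(o)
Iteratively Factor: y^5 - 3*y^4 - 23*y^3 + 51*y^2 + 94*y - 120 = (y - 3)*(y^4 - 23*y^2 - 18*y + 40) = (y - 3)*(y - 1)*(y^3 + y^2 - 22*y - 40) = (y - 3)*(y - 1)*(y + 2)*(y^2 - y - 20) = (y - 5)*(y - 3)*(y - 1)*(y + 2)*(y + 4)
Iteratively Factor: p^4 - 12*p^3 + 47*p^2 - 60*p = (p - 5)*(p^3 - 7*p^2 + 12*p) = (p - 5)*(p - 3)*(p^2 - 4*p) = p*(p - 5)*(p - 3)*(p - 4)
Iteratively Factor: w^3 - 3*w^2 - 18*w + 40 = (w - 5)*(w^2 + 2*w - 8) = (w - 5)*(w - 2)*(w + 4)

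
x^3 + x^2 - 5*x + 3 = (x - 1)^2*(x + 3)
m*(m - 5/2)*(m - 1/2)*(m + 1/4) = m^4 - 11*m^3/4 + m^2/2 + 5*m/16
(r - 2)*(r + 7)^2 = r^3 + 12*r^2 + 21*r - 98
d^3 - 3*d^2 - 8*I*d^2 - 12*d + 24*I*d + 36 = (d - 3)*(d - 6*I)*(d - 2*I)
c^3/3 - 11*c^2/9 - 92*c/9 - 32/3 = (c/3 + 1)*(c - 8)*(c + 4/3)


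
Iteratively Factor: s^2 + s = (s + 1)*(s)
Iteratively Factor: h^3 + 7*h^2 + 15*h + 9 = (h + 1)*(h^2 + 6*h + 9) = (h + 1)*(h + 3)*(h + 3)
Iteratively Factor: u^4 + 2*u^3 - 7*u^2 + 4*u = (u + 4)*(u^3 - 2*u^2 + u) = u*(u + 4)*(u^2 - 2*u + 1) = u*(u - 1)*(u + 4)*(u - 1)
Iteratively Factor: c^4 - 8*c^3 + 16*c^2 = (c - 4)*(c^3 - 4*c^2) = c*(c - 4)*(c^2 - 4*c) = c^2*(c - 4)*(c - 4)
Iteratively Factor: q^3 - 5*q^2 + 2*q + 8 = (q - 2)*(q^2 - 3*q - 4) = (q - 4)*(q - 2)*(q + 1)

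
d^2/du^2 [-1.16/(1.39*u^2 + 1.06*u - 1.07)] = (4.482472*u^2 + 3.418288*u - 1.16*(2.78*u + 1.06)*(5.56*u + 2.12) - 3.450536)/(1.39*u^2 + 1.06*u - 1.07)^3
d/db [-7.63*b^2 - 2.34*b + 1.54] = -15.26*b - 2.34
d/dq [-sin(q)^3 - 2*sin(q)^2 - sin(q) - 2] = -(3*sin(q)^2 + 4*sin(q) + 1)*cos(q)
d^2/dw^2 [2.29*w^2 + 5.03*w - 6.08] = 4.58000000000000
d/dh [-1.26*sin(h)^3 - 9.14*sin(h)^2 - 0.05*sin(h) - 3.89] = (-18.28*sin(h) + 1.89*cos(2*h) - 1.94)*cos(h)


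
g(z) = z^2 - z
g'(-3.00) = -7.00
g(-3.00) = 12.00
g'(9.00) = 17.00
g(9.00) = 72.00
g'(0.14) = -0.72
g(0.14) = -0.12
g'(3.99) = 6.98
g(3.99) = 11.93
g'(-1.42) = -3.84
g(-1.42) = 3.44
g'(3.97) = 6.94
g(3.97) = 11.79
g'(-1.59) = -4.18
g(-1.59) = 4.12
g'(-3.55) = -8.10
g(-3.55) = 16.15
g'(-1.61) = -4.22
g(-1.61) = 4.20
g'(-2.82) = -6.64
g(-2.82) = 10.77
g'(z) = 2*z - 1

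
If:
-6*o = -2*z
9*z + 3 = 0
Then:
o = -1/9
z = -1/3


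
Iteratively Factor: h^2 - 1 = (h - 1)*(h + 1)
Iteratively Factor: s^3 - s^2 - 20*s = (s - 5)*(s^2 + 4*s) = (s - 5)*(s + 4)*(s)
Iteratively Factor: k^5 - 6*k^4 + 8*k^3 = (k)*(k^4 - 6*k^3 + 8*k^2) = k^2*(k^3 - 6*k^2 + 8*k) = k^2*(k - 2)*(k^2 - 4*k) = k^2*(k - 4)*(k - 2)*(k)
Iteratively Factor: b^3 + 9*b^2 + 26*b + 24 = (b + 2)*(b^2 + 7*b + 12) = (b + 2)*(b + 3)*(b + 4)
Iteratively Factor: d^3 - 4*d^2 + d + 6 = (d - 3)*(d^2 - d - 2) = (d - 3)*(d - 2)*(d + 1)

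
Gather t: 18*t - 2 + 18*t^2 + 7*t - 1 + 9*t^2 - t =27*t^2 + 24*t - 3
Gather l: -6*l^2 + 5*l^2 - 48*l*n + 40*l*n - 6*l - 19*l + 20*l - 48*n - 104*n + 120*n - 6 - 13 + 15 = -l^2 + l*(-8*n - 5) - 32*n - 4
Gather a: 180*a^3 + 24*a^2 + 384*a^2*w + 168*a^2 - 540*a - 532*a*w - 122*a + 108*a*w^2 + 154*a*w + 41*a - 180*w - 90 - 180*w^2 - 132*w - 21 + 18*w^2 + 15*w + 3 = 180*a^3 + a^2*(384*w + 192) + a*(108*w^2 - 378*w - 621) - 162*w^2 - 297*w - 108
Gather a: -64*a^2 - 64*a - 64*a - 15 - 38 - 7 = -64*a^2 - 128*a - 60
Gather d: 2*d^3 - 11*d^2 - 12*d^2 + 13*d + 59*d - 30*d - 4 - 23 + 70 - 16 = 2*d^3 - 23*d^2 + 42*d + 27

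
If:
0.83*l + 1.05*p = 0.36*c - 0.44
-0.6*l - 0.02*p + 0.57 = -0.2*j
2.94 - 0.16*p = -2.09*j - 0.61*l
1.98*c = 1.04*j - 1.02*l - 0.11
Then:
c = -1.14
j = -1.63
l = 0.45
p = -1.16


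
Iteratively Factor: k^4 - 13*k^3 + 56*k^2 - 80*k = (k)*(k^3 - 13*k^2 + 56*k - 80) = k*(k - 4)*(k^2 - 9*k + 20) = k*(k - 5)*(k - 4)*(k - 4)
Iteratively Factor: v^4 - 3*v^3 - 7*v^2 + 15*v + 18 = (v + 2)*(v^3 - 5*v^2 + 3*v + 9) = (v - 3)*(v + 2)*(v^2 - 2*v - 3) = (v - 3)^2*(v + 2)*(v + 1)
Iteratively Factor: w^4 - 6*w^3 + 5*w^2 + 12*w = (w - 4)*(w^3 - 2*w^2 - 3*w) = (w - 4)*(w + 1)*(w^2 - 3*w) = (w - 4)*(w - 3)*(w + 1)*(w)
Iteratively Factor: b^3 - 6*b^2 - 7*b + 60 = (b + 3)*(b^2 - 9*b + 20) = (b - 5)*(b + 3)*(b - 4)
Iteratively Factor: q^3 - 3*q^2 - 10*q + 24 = (q - 4)*(q^2 + q - 6) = (q - 4)*(q + 3)*(q - 2)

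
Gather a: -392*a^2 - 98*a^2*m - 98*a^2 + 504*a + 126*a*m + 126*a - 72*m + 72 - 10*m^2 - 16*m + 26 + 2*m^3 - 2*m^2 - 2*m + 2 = a^2*(-98*m - 490) + a*(126*m + 630) + 2*m^3 - 12*m^2 - 90*m + 100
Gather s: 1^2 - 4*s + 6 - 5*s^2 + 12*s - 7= -5*s^2 + 8*s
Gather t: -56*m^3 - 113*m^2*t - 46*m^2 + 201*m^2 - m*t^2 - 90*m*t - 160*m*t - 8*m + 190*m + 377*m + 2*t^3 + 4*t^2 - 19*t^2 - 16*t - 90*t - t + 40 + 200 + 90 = -56*m^3 + 155*m^2 + 559*m + 2*t^3 + t^2*(-m - 15) + t*(-113*m^2 - 250*m - 107) + 330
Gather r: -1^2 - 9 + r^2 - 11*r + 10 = r^2 - 11*r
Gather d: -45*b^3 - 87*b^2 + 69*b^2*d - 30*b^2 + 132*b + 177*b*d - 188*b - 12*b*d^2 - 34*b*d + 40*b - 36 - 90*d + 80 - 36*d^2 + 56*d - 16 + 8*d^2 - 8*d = -45*b^3 - 117*b^2 - 16*b + d^2*(-12*b - 28) + d*(69*b^2 + 143*b - 42) + 28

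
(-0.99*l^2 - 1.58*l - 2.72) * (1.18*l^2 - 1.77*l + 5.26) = -1.1682*l^4 - 0.1121*l^3 - 5.6204*l^2 - 3.4964*l - 14.3072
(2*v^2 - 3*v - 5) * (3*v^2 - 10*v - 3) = 6*v^4 - 29*v^3 + 9*v^2 + 59*v + 15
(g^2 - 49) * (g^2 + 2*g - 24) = g^4 + 2*g^3 - 73*g^2 - 98*g + 1176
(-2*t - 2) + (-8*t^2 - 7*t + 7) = -8*t^2 - 9*t + 5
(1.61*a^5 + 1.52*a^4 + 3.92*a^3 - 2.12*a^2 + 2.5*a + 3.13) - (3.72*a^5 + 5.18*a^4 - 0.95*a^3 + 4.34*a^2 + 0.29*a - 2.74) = -2.11*a^5 - 3.66*a^4 + 4.87*a^3 - 6.46*a^2 + 2.21*a + 5.87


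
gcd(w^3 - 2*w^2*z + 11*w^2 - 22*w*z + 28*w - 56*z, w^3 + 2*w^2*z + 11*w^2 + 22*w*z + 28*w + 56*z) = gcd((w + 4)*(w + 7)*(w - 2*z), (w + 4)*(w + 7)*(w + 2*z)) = w^2 + 11*w + 28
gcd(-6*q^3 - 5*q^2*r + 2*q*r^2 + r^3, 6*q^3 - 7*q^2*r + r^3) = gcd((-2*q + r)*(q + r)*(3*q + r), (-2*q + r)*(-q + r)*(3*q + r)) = 6*q^2 - q*r - r^2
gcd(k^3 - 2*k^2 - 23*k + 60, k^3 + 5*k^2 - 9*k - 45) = k^2 + 2*k - 15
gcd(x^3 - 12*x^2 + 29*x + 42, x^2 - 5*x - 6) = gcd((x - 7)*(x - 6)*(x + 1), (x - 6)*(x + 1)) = x^2 - 5*x - 6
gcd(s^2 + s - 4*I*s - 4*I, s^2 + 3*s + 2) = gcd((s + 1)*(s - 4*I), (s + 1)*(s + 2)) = s + 1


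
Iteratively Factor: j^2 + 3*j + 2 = (j + 2)*(j + 1)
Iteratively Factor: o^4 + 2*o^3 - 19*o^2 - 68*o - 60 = (o - 5)*(o^3 + 7*o^2 + 16*o + 12) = (o - 5)*(o + 2)*(o^2 + 5*o + 6) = (o - 5)*(o + 2)^2*(o + 3)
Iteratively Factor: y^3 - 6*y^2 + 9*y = (y - 3)*(y^2 - 3*y) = y*(y - 3)*(y - 3)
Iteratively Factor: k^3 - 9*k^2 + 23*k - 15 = (k - 5)*(k^2 - 4*k + 3) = (k - 5)*(k - 3)*(k - 1)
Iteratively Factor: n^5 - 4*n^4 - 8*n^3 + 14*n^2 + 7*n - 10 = (n + 1)*(n^4 - 5*n^3 - 3*n^2 + 17*n - 10) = (n - 5)*(n + 1)*(n^3 - 3*n + 2) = (n - 5)*(n + 1)*(n + 2)*(n^2 - 2*n + 1) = (n - 5)*(n - 1)*(n + 1)*(n + 2)*(n - 1)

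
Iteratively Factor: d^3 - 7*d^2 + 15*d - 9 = (d - 1)*(d^2 - 6*d + 9) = (d - 3)*(d - 1)*(d - 3)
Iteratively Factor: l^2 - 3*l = (l - 3)*(l)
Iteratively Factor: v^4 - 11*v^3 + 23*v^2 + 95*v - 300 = (v - 5)*(v^3 - 6*v^2 - 7*v + 60) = (v - 5)^2*(v^2 - v - 12) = (v - 5)^2*(v + 3)*(v - 4)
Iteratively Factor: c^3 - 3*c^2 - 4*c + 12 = (c - 3)*(c^2 - 4) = (c - 3)*(c + 2)*(c - 2)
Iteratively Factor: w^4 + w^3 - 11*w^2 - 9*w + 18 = (w - 1)*(w^3 + 2*w^2 - 9*w - 18) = (w - 1)*(w + 3)*(w^2 - w - 6) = (w - 1)*(w + 2)*(w + 3)*(w - 3)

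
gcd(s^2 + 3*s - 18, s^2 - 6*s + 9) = s - 3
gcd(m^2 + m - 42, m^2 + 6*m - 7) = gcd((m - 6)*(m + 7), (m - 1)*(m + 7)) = m + 7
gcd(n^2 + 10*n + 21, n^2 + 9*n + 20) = 1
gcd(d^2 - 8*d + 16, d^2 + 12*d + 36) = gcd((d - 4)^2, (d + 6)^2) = 1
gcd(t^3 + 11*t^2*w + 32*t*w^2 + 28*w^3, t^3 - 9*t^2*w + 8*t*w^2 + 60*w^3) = t + 2*w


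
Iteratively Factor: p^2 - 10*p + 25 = (p - 5)*(p - 5)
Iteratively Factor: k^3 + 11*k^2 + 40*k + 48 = (k + 4)*(k^2 + 7*k + 12) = (k + 4)^2*(k + 3)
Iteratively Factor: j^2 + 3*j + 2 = (j + 2)*(j + 1)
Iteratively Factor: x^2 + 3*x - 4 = (x + 4)*(x - 1)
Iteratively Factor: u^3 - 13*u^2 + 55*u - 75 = (u - 3)*(u^2 - 10*u + 25) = (u - 5)*(u - 3)*(u - 5)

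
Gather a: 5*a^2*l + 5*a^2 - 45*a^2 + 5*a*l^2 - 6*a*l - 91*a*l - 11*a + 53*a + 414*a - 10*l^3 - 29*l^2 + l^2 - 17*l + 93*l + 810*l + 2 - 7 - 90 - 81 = a^2*(5*l - 40) + a*(5*l^2 - 97*l + 456) - 10*l^3 - 28*l^2 + 886*l - 176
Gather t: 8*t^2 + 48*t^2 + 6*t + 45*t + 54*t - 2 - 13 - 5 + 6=56*t^2 + 105*t - 14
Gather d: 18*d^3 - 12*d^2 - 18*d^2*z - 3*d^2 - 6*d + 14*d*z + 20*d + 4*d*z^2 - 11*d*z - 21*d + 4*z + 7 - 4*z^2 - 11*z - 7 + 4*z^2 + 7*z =18*d^3 + d^2*(-18*z - 15) + d*(4*z^2 + 3*z - 7)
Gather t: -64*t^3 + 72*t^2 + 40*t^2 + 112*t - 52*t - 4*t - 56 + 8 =-64*t^3 + 112*t^2 + 56*t - 48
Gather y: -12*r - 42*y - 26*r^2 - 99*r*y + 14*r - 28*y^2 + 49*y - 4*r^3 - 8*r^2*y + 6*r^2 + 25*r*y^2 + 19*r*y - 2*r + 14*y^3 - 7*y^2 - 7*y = -4*r^3 - 20*r^2 + 14*y^3 + y^2*(25*r - 35) + y*(-8*r^2 - 80*r)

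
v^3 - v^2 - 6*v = v*(v - 3)*(v + 2)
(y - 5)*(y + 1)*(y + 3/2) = y^3 - 5*y^2/2 - 11*y - 15/2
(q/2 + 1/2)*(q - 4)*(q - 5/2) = q^3/2 - 11*q^2/4 + 7*q/4 + 5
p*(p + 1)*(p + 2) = p^3 + 3*p^2 + 2*p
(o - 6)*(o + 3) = o^2 - 3*o - 18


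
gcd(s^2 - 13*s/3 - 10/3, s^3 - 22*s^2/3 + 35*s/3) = s - 5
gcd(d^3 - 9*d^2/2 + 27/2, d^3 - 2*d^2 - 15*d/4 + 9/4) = d^2 - 3*d/2 - 9/2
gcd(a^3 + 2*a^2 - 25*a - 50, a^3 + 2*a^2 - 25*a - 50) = a^3 + 2*a^2 - 25*a - 50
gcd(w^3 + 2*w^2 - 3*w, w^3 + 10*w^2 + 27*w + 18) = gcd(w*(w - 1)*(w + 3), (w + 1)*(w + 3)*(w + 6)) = w + 3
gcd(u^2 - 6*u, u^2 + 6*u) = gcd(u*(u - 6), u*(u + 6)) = u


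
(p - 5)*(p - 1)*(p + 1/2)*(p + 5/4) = p^4 - 17*p^3/4 - 39*p^2/8 + 5*p + 25/8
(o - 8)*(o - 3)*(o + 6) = o^3 - 5*o^2 - 42*o + 144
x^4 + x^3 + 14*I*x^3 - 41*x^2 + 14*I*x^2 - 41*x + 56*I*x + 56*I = (x + 1)*(x - I)*(x + 7*I)*(x + 8*I)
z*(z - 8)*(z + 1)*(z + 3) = z^4 - 4*z^3 - 29*z^2 - 24*z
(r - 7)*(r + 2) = r^2 - 5*r - 14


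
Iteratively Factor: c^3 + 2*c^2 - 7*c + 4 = (c - 1)*(c^2 + 3*c - 4) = (c - 1)*(c + 4)*(c - 1)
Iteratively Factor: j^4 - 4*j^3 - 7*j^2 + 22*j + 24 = (j + 2)*(j^3 - 6*j^2 + 5*j + 12) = (j - 3)*(j + 2)*(j^2 - 3*j - 4) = (j - 3)*(j + 1)*(j + 2)*(j - 4)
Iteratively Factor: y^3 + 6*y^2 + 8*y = (y + 2)*(y^2 + 4*y) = (y + 2)*(y + 4)*(y)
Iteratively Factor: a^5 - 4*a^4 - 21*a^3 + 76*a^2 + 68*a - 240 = (a - 3)*(a^4 - a^3 - 24*a^2 + 4*a + 80) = (a - 3)*(a + 2)*(a^3 - 3*a^2 - 18*a + 40) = (a - 3)*(a - 2)*(a + 2)*(a^2 - a - 20) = (a - 3)*(a - 2)*(a + 2)*(a + 4)*(a - 5)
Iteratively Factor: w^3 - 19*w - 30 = (w + 2)*(w^2 - 2*w - 15) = (w + 2)*(w + 3)*(w - 5)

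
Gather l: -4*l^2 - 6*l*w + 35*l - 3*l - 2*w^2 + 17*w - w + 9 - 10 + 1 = -4*l^2 + l*(32 - 6*w) - 2*w^2 + 16*w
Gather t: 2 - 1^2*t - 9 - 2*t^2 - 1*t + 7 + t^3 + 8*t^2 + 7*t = t^3 + 6*t^2 + 5*t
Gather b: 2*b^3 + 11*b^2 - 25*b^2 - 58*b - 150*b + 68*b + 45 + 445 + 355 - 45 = 2*b^3 - 14*b^2 - 140*b + 800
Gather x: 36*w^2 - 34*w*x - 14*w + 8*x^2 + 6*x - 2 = 36*w^2 - 14*w + 8*x^2 + x*(6 - 34*w) - 2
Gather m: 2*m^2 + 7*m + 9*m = 2*m^2 + 16*m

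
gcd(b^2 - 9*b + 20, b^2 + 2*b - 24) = b - 4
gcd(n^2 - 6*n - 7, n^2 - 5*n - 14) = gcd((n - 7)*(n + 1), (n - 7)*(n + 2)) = n - 7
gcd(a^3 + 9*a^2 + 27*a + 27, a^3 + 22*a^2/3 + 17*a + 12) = a^2 + 6*a + 9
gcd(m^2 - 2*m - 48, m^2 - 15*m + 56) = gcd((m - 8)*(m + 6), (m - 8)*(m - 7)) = m - 8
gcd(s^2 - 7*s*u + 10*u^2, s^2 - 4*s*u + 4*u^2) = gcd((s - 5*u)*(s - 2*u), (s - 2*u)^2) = s - 2*u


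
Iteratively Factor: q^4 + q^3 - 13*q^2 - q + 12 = (q + 4)*(q^3 - 3*q^2 - q + 3) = (q + 1)*(q + 4)*(q^2 - 4*q + 3) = (q - 3)*(q + 1)*(q + 4)*(q - 1)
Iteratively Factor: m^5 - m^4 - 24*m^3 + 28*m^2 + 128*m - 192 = (m - 4)*(m^4 + 3*m^3 - 12*m^2 - 20*m + 48) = (m - 4)*(m + 4)*(m^3 - m^2 - 8*m + 12) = (m - 4)*(m + 3)*(m + 4)*(m^2 - 4*m + 4) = (m - 4)*(m - 2)*(m + 3)*(m + 4)*(m - 2)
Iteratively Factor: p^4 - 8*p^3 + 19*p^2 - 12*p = (p - 3)*(p^3 - 5*p^2 + 4*p) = (p - 3)*(p - 1)*(p^2 - 4*p) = (p - 4)*(p - 3)*(p - 1)*(p)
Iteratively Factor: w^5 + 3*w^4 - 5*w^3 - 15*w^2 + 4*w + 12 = (w + 1)*(w^4 + 2*w^3 - 7*w^2 - 8*w + 12) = (w - 1)*(w + 1)*(w^3 + 3*w^2 - 4*w - 12) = (w - 2)*(w - 1)*(w + 1)*(w^2 + 5*w + 6) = (w - 2)*(w - 1)*(w + 1)*(w + 2)*(w + 3)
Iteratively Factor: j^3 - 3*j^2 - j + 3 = (j + 1)*(j^2 - 4*j + 3) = (j - 3)*(j + 1)*(j - 1)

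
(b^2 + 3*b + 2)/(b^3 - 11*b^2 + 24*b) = (b^2 + 3*b + 2)/(b*(b^2 - 11*b + 24))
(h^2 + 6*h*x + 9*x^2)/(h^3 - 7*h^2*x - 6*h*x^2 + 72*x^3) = (h + 3*x)/(h^2 - 10*h*x + 24*x^2)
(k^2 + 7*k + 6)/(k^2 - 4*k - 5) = (k + 6)/(k - 5)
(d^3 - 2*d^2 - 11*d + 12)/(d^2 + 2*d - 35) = (d^3 - 2*d^2 - 11*d + 12)/(d^2 + 2*d - 35)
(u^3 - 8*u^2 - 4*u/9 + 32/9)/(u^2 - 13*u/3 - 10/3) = (3*u^2 - 26*u + 16)/(3*(u - 5))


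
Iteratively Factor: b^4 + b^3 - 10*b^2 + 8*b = (b)*(b^3 + b^2 - 10*b + 8) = b*(b + 4)*(b^2 - 3*b + 2) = b*(b - 1)*(b + 4)*(b - 2)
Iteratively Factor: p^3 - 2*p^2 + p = (p - 1)*(p^2 - p) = (p - 1)^2*(p)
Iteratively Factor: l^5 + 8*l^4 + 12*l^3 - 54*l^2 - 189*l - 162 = (l + 3)*(l^4 + 5*l^3 - 3*l^2 - 45*l - 54) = (l - 3)*(l + 3)*(l^3 + 8*l^2 + 21*l + 18) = (l - 3)*(l + 3)^2*(l^2 + 5*l + 6) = (l - 3)*(l + 2)*(l + 3)^2*(l + 3)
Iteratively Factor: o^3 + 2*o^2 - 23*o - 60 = (o - 5)*(o^2 + 7*o + 12) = (o - 5)*(o + 3)*(o + 4)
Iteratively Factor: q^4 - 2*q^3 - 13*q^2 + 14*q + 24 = (q + 3)*(q^3 - 5*q^2 + 2*q + 8) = (q - 2)*(q + 3)*(q^2 - 3*q - 4) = (q - 4)*(q - 2)*(q + 3)*(q + 1)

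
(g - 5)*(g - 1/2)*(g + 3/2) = g^3 - 4*g^2 - 23*g/4 + 15/4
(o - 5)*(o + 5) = o^2 - 25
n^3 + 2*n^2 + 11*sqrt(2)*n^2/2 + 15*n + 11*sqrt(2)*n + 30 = (n + 2)*(n + 5*sqrt(2)/2)*(n + 3*sqrt(2))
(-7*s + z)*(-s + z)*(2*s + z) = 14*s^3 - 9*s^2*z - 6*s*z^2 + z^3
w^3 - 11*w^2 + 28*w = w*(w - 7)*(w - 4)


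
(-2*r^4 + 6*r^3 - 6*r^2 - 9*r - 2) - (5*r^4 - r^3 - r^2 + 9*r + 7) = -7*r^4 + 7*r^3 - 5*r^2 - 18*r - 9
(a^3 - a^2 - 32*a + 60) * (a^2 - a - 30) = a^5 - 2*a^4 - 61*a^3 + 122*a^2 + 900*a - 1800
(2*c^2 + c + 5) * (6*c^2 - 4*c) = 12*c^4 - 2*c^3 + 26*c^2 - 20*c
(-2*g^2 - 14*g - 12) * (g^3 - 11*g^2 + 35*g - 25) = -2*g^5 + 8*g^4 + 72*g^3 - 308*g^2 - 70*g + 300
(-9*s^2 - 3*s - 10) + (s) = -9*s^2 - 2*s - 10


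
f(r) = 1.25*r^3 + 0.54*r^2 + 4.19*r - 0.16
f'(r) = 3.75*r^2 + 1.08*r + 4.19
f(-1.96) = -15.71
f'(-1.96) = 16.48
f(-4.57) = -127.34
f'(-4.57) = 77.57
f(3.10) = 55.26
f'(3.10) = 43.58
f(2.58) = 35.71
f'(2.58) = 31.94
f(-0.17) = -0.86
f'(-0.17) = 4.11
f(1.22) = 8.03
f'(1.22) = 11.09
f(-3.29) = -52.61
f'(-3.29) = 41.23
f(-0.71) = -3.31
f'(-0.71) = 5.31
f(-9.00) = -905.38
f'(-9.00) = 298.22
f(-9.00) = -905.38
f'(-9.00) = 298.22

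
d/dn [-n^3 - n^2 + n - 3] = -3*n^2 - 2*n + 1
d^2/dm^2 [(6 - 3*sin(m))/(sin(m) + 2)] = 12*(2*sin(m) + cos(m)^2 + 1)/(sin(m) + 2)^3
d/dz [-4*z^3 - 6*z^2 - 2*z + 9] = -12*z^2 - 12*z - 2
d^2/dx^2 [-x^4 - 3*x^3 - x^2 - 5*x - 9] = -12*x^2 - 18*x - 2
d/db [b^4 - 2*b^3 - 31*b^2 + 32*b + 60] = 4*b^3 - 6*b^2 - 62*b + 32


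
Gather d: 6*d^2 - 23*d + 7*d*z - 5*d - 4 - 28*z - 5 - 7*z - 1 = 6*d^2 + d*(7*z - 28) - 35*z - 10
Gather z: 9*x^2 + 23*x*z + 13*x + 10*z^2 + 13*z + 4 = 9*x^2 + 13*x + 10*z^2 + z*(23*x + 13) + 4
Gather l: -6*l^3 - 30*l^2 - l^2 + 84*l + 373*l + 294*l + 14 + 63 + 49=-6*l^3 - 31*l^2 + 751*l + 126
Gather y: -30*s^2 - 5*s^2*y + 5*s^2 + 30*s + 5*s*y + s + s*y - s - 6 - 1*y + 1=-25*s^2 + 30*s + y*(-5*s^2 + 6*s - 1) - 5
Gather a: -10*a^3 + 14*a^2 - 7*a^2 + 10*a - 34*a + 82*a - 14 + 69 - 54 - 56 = -10*a^3 + 7*a^2 + 58*a - 55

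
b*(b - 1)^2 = b^3 - 2*b^2 + b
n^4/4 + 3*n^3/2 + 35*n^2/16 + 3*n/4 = n*(n/4 + 1)*(n + 1/2)*(n + 3/2)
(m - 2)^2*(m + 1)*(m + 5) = m^4 + 2*m^3 - 15*m^2 + 4*m + 20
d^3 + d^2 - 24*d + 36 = (d - 3)*(d - 2)*(d + 6)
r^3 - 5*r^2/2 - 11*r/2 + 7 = (r - 7/2)*(r - 1)*(r + 2)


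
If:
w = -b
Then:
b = -w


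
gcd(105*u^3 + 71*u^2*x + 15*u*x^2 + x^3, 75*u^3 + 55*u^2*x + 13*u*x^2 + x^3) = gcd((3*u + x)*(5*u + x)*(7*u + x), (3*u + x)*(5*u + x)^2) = 15*u^2 + 8*u*x + x^2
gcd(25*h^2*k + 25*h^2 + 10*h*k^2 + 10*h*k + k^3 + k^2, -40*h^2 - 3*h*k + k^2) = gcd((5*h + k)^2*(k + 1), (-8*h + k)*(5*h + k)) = 5*h + k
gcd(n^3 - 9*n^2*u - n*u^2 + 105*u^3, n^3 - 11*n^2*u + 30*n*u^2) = -n + 5*u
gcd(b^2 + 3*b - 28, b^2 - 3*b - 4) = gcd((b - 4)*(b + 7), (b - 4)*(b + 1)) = b - 4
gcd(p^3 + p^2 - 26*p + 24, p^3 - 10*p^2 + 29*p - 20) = p^2 - 5*p + 4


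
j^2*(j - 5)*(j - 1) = j^4 - 6*j^3 + 5*j^2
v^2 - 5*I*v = v*(v - 5*I)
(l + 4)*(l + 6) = l^2 + 10*l + 24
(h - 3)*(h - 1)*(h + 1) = h^3 - 3*h^2 - h + 3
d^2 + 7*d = d*(d + 7)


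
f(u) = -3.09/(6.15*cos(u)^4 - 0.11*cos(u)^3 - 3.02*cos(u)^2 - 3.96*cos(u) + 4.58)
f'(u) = -3.09*(24.6*sin(u)*cos(u)^3 - 0.33*sin(u)*cos(u)^2 - 6.04*sin(u)*cos(u) - 3.96*sin(u))/(6.15*cos(u)^4 - 0.11*cos(u)^3 - 3.02*cos(u)^2 - 3.96*cos(u) + 4.58)^2 = (-76.014*cos(u)^3 + 1.0197*cos(u)^2 + 18.6636*cos(u) + 12.2364)*sin(u)/(-6.15*cos(u)^4 + 0.11*cos(u)^3 + 3.02*cos(u)^2 + 3.96*cos(u) - 4.58)^2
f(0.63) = -1.57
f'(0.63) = -1.84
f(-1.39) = -0.82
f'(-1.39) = -1.05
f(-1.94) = -0.54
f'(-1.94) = -0.26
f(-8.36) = -0.50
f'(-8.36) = -0.28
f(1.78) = -0.58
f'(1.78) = 0.32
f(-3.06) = -0.26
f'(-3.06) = -0.04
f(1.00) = -1.50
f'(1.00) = 2.10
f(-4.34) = -0.54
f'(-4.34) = 0.26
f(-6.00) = -0.99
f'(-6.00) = -1.04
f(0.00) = -0.85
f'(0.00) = 0.00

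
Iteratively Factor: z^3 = (z)*(z^2) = z^2*(z)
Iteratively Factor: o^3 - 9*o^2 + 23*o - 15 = (o - 5)*(o^2 - 4*o + 3) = (o - 5)*(o - 3)*(o - 1)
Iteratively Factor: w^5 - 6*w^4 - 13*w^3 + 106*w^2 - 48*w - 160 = (w - 5)*(w^4 - w^3 - 18*w^2 + 16*w + 32) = (w - 5)*(w - 2)*(w^3 + w^2 - 16*w - 16) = (w - 5)*(w - 2)*(w + 4)*(w^2 - 3*w - 4) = (w - 5)*(w - 4)*(w - 2)*(w + 4)*(w + 1)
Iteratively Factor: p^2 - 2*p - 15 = (p - 5)*(p + 3)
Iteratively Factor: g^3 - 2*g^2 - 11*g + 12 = (g - 4)*(g^2 + 2*g - 3) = (g - 4)*(g + 3)*(g - 1)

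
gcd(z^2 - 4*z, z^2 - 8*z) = z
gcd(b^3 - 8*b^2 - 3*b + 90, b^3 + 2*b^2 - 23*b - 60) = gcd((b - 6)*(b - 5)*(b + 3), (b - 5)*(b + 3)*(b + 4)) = b^2 - 2*b - 15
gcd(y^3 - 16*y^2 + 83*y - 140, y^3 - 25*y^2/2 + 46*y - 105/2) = y - 7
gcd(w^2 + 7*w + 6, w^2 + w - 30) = w + 6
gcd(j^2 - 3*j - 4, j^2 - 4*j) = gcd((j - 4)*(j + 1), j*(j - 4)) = j - 4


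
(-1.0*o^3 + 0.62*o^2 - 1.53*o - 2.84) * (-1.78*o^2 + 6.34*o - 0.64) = 1.78*o^5 - 7.4436*o^4 + 7.2942*o^3 - 5.0418*o^2 - 17.0264*o + 1.8176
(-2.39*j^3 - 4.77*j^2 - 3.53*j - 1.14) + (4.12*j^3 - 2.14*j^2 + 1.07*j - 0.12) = 1.73*j^3 - 6.91*j^2 - 2.46*j - 1.26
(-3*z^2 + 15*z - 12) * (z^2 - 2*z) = -3*z^4 + 21*z^3 - 42*z^2 + 24*z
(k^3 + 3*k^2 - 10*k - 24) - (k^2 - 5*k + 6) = k^3 + 2*k^2 - 5*k - 30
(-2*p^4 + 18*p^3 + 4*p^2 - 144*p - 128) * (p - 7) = -2*p^5 + 32*p^4 - 122*p^3 - 172*p^2 + 880*p + 896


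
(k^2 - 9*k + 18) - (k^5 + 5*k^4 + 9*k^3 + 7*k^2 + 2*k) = -k^5 - 5*k^4 - 9*k^3 - 6*k^2 - 11*k + 18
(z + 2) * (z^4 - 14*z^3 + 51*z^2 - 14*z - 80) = z^5 - 12*z^4 + 23*z^3 + 88*z^2 - 108*z - 160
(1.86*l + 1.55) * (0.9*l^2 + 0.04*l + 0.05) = 1.674*l^3 + 1.4694*l^2 + 0.155*l + 0.0775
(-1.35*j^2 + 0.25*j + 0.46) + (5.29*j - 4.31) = -1.35*j^2 + 5.54*j - 3.85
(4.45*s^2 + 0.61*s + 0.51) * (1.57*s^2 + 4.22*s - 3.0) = 6.9865*s^4 + 19.7367*s^3 - 9.9751*s^2 + 0.3222*s - 1.53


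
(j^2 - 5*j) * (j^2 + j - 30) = j^4 - 4*j^3 - 35*j^2 + 150*j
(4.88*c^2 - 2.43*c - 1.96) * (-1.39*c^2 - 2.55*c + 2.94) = -6.7832*c^4 - 9.0663*c^3 + 23.2681*c^2 - 2.1462*c - 5.7624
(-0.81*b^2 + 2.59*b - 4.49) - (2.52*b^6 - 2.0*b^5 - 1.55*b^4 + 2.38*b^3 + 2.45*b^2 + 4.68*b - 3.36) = -2.52*b^6 + 2.0*b^5 + 1.55*b^4 - 2.38*b^3 - 3.26*b^2 - 2.09*b - 1.13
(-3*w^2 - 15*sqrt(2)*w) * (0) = 0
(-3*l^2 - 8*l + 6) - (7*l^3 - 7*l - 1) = -7*l^3 - 3*l^2 - l + 7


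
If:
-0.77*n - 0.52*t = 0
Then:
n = -0.675324675324675*t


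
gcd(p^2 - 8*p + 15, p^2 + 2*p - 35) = p - 5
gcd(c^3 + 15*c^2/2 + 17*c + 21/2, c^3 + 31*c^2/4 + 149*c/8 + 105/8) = c^2 + 13*c/2 + 21/2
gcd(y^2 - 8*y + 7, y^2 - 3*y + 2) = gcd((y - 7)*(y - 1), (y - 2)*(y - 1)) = y - 1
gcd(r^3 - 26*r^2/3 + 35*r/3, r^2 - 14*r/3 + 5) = r - 5/3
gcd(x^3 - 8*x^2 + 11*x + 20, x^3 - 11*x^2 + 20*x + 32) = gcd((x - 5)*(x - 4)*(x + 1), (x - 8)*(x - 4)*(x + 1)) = x^2 - 3*x - 4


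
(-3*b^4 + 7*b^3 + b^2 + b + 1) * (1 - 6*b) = 18*b^5 - 45*b^4 + b^3 - 5*b^2 - 5*b + 1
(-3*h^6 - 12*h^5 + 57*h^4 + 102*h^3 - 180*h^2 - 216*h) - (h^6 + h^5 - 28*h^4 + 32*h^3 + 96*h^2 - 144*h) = -4*h^6 - 13*h^5 + 85*h^4 + 70*h^3 - 276*h^2 - 72*h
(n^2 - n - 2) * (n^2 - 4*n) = n^4 - 5*n^3 + 2*n^2 + 8*n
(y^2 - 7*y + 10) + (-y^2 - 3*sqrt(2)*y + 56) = -7*y - 3*sqrt(2)*y + 66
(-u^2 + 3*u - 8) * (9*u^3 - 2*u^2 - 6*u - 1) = -9*u^5 + 29*u^4 - 72*u^3 - u^2 + 45*u + 8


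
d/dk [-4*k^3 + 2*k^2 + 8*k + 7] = -12*k^2 + 4*k + 8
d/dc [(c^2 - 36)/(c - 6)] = 1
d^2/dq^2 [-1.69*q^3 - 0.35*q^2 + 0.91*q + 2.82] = -10.14*q - 0.7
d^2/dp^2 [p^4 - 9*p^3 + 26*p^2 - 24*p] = 12*p^2 - 54*p + 52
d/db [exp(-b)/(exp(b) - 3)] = (3 - 2*exp(b))*exp(-b)/(exp(2*b) - 6*exp(b) + 9)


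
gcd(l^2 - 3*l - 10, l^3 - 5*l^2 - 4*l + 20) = l^2 - 3*l - 10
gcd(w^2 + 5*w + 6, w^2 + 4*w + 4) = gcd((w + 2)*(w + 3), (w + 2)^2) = w + 2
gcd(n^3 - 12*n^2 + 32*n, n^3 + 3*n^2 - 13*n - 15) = 1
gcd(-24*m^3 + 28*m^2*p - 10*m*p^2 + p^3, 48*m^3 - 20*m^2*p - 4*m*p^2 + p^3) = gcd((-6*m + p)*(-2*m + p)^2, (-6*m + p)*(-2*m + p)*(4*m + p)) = 12*m^2 - 8*m*p + p^2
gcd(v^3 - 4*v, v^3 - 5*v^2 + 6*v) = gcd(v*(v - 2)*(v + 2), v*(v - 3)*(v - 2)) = v^2 - 2*v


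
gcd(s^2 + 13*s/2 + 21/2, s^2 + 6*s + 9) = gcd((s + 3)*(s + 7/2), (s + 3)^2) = s + 3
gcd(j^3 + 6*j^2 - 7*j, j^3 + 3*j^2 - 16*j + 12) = j - 1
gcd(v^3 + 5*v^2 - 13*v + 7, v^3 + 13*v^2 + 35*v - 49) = v^2 + 6*v - 7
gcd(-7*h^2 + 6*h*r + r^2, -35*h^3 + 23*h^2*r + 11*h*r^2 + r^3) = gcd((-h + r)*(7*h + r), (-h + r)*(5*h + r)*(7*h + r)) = -7*h^2 + 6*h*r + r^2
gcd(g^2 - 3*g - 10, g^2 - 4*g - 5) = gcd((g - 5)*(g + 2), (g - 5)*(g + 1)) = g - 5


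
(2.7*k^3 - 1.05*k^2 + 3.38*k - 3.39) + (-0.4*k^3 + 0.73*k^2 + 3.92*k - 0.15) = 2.3*k^3 - 0.32*k^2 + 7.3*k - 3.54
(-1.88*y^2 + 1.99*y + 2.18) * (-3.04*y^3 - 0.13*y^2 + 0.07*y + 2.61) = 5.7152*y^5 - 5.8052*y^4 - 7.0175*y^3 - 5.0509*y^2 + 5.3465*y + 5.6898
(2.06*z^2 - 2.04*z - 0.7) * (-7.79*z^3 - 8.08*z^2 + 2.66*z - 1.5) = -16.0474*z^5 - 0.7532*z^4 + 27.4158*z^3 - 2.8604*z^2 + 1.198*z + 1.05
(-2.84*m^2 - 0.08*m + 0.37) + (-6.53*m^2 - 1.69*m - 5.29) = -9.37*m^2 - 1.77*m - 4.92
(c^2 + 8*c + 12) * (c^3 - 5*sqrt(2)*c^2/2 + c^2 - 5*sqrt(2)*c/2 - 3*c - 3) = c^5 - 5*sqrt(2)*c^4/2 + 9*c^4 - 45*sqrt(2)*c^3/2 + 17*c^3 - 50*sqrt(2)*c^2 - 15*c^2 - 60*c - 30*sqrt(2)*c - 36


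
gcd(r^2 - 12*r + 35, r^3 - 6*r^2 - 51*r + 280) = r - 5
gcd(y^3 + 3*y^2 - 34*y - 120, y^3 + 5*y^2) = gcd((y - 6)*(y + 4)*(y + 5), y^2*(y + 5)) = y + 5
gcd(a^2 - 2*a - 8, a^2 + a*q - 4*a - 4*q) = a - 4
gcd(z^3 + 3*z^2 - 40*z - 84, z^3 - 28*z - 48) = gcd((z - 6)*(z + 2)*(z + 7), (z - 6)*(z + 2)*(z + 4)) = z^2 - 4*z - 12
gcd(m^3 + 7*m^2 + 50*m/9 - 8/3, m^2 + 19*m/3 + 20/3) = m + 4/3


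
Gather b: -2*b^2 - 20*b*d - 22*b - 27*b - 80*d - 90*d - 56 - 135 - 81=-2*b^2 + b*(-20*d - 49) - 170*d - 272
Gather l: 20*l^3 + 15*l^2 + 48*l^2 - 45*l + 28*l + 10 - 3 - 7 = 20*l^3 + 63*l^2 - 17*l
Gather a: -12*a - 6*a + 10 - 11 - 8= -18*a - 9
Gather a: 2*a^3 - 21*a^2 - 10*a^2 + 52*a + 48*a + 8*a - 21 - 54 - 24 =2*a^3 - 31*a^2 + 108*a - 99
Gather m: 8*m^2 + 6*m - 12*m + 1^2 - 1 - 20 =8*m^2 - 6*m - 20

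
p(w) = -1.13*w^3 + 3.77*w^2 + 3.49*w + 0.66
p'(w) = -3.39*w^2 + 7.54*w + 3.49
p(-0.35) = -0.05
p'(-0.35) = 0.44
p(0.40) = 2.59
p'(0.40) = 5.96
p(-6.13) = 381.22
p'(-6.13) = -170.12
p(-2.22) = 23.86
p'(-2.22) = -29.96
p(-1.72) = 11.56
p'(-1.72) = -19.51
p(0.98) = 6.64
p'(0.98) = 7.62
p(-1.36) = 5.73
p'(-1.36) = -13.03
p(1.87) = 12.98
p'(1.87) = 5.74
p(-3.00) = 54.63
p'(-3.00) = -49.64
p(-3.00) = 54.63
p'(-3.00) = -49.64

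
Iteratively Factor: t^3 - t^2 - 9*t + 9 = (t - 1)*(t^2 - 9) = (t - 1)*(t + 3)*(t - 3)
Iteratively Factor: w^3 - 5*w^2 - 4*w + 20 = (w - 5)*(w^2 - 4) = (w - 5)*(w + 2)*(w - 2)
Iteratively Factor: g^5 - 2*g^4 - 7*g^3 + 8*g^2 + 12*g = (g)*(g^4 - 2*g^3 - 7*g^2 + 8*g + 12) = g*(g - 3)*(g^3 + g^2 - 4*g - 4) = g*(g - 3)*(g + 1)*(g^2 - 4) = g*(g - 3)*(g + 1)*(g + 2)*(g - 2)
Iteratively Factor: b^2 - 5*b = (b - 5)*(b)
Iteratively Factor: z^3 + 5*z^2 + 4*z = (z)*(z^2 + 5*z + 4) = z*(z + 1)*(z + 4)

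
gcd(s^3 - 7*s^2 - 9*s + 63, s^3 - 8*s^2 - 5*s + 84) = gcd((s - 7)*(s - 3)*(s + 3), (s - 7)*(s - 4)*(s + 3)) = s^2 - 4*s - 21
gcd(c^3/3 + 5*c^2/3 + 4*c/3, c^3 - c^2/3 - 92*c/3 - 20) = 1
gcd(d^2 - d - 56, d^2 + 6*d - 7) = d + 7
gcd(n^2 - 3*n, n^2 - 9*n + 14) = 1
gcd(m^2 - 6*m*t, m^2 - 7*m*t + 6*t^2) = -m + 6*t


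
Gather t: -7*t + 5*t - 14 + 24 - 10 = -2*t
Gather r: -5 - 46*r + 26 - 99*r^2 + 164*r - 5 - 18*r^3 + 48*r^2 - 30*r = -18*r^3 - 51*r^2 + 88*r + 16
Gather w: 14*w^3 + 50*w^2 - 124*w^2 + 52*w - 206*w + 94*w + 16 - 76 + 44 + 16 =14*w^3 - 74*w^2 - 60*w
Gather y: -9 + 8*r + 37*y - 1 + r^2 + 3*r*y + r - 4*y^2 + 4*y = r^2 + 9*r - 4*y^2 + y*(3*r + 41) - 10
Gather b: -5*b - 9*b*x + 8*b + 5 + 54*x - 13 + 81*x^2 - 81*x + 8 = b*(3 - 9*x) + 81*x^2 - 27*x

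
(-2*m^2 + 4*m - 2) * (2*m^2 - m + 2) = -4*m^4 + 10*m^3 - 12*m^2 + 10*m - 4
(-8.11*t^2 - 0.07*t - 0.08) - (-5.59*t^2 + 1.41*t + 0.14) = -2.52*t^2 - 1.48*t - 0.22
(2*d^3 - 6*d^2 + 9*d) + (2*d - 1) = 2*d^3 - 6*d^2 + 11*d - 1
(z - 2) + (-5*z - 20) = -4*z - 22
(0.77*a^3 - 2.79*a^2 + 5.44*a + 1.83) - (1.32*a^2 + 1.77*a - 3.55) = 0.77*a^3 - 4.11*a^2 + 3.67*a + 5.38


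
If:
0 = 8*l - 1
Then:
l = 1/8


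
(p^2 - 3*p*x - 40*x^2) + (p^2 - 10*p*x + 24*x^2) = 2*p^2 - 13*p*x - 16*x^2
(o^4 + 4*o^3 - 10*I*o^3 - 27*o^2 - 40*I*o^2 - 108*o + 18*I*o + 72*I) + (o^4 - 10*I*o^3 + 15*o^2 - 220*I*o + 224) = 2*o^4 + 4*o^3 - 20*I*o^3 - 12*o^2 - 40*I*o^2 - 108*o - 202*I*o + 224 + 72*I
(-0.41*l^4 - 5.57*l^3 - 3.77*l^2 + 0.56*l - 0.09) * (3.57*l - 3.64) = -1.4637*l^5 - 18.3925*l^4 + 6.8159*l^3 + 15.722*l^2 - 2.3597*l + 0.3276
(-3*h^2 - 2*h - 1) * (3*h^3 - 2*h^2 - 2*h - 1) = -9*h^5 + 7*h^3 + 9*h^2 + 4*h + 1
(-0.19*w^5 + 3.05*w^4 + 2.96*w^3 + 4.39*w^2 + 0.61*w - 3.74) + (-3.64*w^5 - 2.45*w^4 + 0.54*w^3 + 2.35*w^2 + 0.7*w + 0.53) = -3.83*w^5 + 0.6*w^4 + 3.5*w^3 + 6.74*w^2 + 1.31*w - 3.21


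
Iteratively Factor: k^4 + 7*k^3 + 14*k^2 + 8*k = (k + 1)*(k^3 + 6*k^2 + 8*k) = k*(k + 1)*(k^2 + 6*k + 8) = k*(k + 1)*(k + 4)*(k + 2)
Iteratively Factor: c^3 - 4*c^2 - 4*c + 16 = (c - 4)*(c^2 - 4) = (c - 4)*(c + 2)*(c - 2)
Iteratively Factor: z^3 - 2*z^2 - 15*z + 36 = (z - 3)*(z^2 + z - 12) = (z - 3)*(z + 4)*(z - 3)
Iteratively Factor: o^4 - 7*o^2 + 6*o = (o + 3)*(o^3 - 3*o^2 + 2*o) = o*(o + 3)*(o^2 - 3*o + 2) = o*(o - 2)*(o + 3)*(o - 1)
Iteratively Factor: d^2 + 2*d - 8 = (d - 2)*(d + 4)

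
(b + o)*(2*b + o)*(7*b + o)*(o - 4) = 14*b^3*o - 56*b^3 + 23*b^2*o^2 - 92*b^2*o + 10*b*o^3 - 40*b*o^2 + o^4 - 4*o^3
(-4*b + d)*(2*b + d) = -8*b^2 - 2*b*d + d^2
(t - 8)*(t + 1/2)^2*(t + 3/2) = t^4 - 11*t^3/2 - 73*t^2/4 - 109*t/8 - 3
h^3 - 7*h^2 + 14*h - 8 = (h - 4)*(h - 2)*(h - 1)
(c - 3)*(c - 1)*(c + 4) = c^3 - 13*c + 12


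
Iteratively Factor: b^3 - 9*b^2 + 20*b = (b - 4)*(b^2 - 5*b) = b*(b - 4)*(b - 5)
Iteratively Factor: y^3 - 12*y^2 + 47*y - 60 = (y - 3)*(y^2 - 9*y + 20) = (y - 4)*(y - 3)*(y - 5)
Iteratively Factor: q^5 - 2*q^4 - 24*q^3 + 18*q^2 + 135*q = (q - 3)*(q^4 + q^3 - 21*q^2 - 45*q) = (q - 3)*(q + 3)*(q^3 - 2*q^2 - 15*q) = q*(q - 3)*(q + 3)*(q^2 - 2*q - 15) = q*(q - 5)*(q - 3)*(q + 3)*(q + 3)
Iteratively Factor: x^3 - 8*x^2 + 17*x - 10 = (x - 5)*(x^2 - 3*x + 2) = (x - 5)*(x - 2)*(x - 1)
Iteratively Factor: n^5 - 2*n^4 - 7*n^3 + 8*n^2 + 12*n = (n - 3)*(n^4 + n^3 - 4*n^2 - 4*n) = (n - 3)*(n + 2)*(n^3 - n^2 - 2*n) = (n - 3)*(n - 2)*(n + 2)*(n^2 + n) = (n - 3)*(n - 2)*(n + 1)*(n + 2)*(n)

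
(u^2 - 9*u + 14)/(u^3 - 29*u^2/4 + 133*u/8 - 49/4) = 8*(u - 7)/(8*u^2 - 42*u + 49)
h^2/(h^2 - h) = h/(h - 1)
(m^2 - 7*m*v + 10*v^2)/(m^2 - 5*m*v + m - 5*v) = (m - 2*v)/(m + 1)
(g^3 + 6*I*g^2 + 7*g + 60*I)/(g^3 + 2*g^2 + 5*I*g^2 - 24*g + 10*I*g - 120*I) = (g^2 + I*g + 12)/(g^2 + 2*g - 24)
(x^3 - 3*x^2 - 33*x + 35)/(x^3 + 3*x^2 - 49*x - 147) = (x^2 + 4*x - 5)/(x^2 + 10*x + 21)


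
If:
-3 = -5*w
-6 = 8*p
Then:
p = -3/4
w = 3/5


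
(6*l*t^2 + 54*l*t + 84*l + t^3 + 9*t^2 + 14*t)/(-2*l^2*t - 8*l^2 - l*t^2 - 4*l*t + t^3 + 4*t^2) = (6*l*t^2 + 54*l*t + 84*l + t^3 + 9*t^2 + 14*t)/(-2*l^2*t - 8*l^2 - l*t^2 - 4*l*t + t^3 + 4*t^2)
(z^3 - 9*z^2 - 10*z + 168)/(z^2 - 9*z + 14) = (z^2 - 2*z - 24)/(z - 2)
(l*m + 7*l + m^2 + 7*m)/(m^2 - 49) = (l + m)/(m - 7)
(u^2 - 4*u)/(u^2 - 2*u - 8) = u/(u + 2)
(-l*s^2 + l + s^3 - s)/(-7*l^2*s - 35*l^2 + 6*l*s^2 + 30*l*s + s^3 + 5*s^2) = (s^2 - 1)/(7*l*s + 35*l + s^2 + 5*s)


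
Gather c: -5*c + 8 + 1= 9 - 5*c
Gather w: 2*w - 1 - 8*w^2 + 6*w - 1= -8*w^2 + 8*w - 2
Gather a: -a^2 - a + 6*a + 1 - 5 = -a^2 + 5*a - 4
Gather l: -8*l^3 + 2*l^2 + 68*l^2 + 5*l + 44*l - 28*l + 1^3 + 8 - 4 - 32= -8*l^3 + 70*l^2 + 21*l - 27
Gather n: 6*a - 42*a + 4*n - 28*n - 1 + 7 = -36*a - 24*n + 6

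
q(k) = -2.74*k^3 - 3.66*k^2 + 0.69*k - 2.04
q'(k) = -8.22*k^2 - 7.32*k + 0.69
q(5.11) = -459.69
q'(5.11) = -251.36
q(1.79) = -28.25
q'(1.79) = -38.75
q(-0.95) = -3.65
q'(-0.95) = 0.23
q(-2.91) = 32.48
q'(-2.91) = -47.62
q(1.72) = -25.62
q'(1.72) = -36.22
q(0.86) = -5.90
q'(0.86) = -11.68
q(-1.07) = -3.61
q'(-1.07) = -0.89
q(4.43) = -309.02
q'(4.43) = -193.05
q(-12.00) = 4197.36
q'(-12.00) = -1095.15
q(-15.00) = 8411.61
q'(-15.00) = -1739.01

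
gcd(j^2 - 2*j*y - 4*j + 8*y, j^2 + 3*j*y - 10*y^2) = -j + 2*y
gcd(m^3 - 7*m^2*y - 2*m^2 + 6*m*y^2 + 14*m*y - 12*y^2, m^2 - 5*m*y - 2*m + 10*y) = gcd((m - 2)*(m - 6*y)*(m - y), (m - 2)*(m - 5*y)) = m - 2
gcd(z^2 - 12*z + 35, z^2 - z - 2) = 1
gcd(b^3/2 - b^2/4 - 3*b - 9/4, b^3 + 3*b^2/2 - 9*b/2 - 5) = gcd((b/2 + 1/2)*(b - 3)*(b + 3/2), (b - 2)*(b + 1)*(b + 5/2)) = b + 1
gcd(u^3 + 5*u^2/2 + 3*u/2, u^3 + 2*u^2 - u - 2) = u + 1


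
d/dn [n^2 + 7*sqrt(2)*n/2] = 2*n + 7*sqrt(2)/2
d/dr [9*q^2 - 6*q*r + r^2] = -6*q + 2*r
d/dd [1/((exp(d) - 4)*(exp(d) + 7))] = (-2*exp(d) - 3)*exp(d)/(exp(4*d) + 6*exp(3*d) - 47*exp(2*d) - 168*exp(d) + 784)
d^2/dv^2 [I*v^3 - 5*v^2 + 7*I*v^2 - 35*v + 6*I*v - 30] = 6*I*v - 10 + 14*I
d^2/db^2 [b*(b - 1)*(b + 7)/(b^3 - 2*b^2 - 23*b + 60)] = 8*(2*b^6 + 12*b^5 + 24*b^4 - 584*b^3 + 135*b^2 + 2070*b + 2985)/(b^9 - 6*b^8 - 57*b^7 + 448*b^6 + 591*b^5 - 10734*b^4 + 15193*b^3 + 73620*b^2 - 248400*b + 216000)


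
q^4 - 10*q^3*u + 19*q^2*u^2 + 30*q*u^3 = q*(q - 6*u)*(q - 5*u)*(q + u)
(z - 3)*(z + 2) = z^2 - z - 6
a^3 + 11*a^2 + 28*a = a*(a + 4)*(a + 7)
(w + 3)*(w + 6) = w^2 + 9*w + 18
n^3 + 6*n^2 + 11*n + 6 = (n + 1)*(n + 2)*(n + 3)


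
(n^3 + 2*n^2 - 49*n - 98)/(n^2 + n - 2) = (n^2 - 49)/(n - 1)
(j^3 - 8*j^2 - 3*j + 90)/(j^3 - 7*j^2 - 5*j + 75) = (j - 6)/(j - 5)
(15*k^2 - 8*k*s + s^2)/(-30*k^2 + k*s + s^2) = (-3*k + s)/(6*k + s)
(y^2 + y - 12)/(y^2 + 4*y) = (y - 3)/y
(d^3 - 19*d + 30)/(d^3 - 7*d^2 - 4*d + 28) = (d^2 + 2*d - 15)/(d^2 - 5*d - 14)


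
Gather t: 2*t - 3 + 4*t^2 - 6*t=4*t^2 - 4*t - 3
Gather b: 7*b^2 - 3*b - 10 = 7*b^2 - 3*b - 10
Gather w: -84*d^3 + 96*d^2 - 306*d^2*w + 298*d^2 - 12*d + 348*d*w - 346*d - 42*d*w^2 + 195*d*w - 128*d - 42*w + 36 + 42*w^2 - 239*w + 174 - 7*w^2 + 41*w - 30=-84*d^3 + 394*d^2 - 486*d + w^2*(35 - 42*d) + w*(-306*d^2 + 543*d - 240) + 180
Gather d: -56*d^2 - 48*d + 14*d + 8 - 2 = -56*d^2 - 34*d + 6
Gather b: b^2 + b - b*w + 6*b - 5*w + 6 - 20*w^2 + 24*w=b^2 + b*(7 - w) - 20*w^2 + 19*w + 6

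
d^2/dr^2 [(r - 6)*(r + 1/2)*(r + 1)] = 6*r - 9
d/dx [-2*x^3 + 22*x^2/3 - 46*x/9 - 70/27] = -6*x^2 + 44*x/3 - 46/9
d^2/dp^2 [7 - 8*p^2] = -16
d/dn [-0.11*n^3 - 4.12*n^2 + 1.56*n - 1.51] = -0.33*n^2 - 8.24*n + 1.56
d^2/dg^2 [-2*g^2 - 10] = -4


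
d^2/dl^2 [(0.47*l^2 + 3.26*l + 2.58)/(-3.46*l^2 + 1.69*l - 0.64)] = (7.105427357601e-15*l^4 - 83.551388*l^3 - 179.07576*l^2 + 133.831416*l - 10.748228)/(41.421736*l^6 - 60.696012*l^5 + 52.63179*l^4 - 27.280825*l^3 + 9.73536*l^2 - 2.076672*l + 0.262144)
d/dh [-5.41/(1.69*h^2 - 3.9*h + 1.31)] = (18.2858*h - 21.099)/(1.69*h^2 - 3.9*h + 1.31)^2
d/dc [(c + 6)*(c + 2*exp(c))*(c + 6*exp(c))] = 8*c^2*exp(c) + 3*c^2 + 24*c*exp(2*c) + 64*c*exp(c) + 12*c + 156*exp(2*c) + 48*exp(c)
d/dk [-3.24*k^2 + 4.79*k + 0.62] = 4.79 - 6.48*k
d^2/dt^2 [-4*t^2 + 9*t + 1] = -8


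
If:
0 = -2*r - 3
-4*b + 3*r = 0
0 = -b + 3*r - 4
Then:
No Solution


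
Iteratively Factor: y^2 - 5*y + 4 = (y - 4)*(y - 1)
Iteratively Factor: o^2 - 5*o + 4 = (o - 4)*(o - 1)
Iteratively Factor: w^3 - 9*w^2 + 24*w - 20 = (w - 5)*(w^2 - 4*w + 4) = (w - 5)*(w - 2)*(w - 2)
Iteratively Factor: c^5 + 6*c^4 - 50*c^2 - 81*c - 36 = (c + 3)*(c^4 + 3*c^3 - 9*c^2 - 23*c - 12) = (c + 1)*(c + 3)*(c^3 + 2*c^2 - 11*c - 12) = (c + 1)*(c + 3)*(c + 4)*(c^2 - 2*c - 3) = (c - 3)*(c + 1)*(c + 3)*(c + 4)*(c + 1)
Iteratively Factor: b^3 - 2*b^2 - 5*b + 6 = (b - 3)*(b^2 + b - 2) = (b - 3)*(b + 2)*(b - 1)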